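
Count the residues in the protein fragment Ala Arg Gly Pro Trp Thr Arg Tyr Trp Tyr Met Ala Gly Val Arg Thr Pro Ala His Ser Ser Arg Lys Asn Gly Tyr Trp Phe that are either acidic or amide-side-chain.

Acidic: D, E. Amide-side-chain: N, Q.
Acidic residues here: none (0).
Amide-side-chain residues here: Asn24 (1).
The two groups share no amino acid, so total = 0 + 1 = 1.

1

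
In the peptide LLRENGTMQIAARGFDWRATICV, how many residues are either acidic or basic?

5

Acidic: D, E. Basic: H, K, R.
Acidic residues here: E4, D16 (2).
Basic residues here: R3, R13, R18 (3).
The two groups share no amino acid, so total = 2 + 3 = 5.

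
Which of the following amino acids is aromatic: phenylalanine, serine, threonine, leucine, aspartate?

Phenylalanine (F), tryptophan (W), and tyrosine (Y) have aromatic ring side chains.
Of the listed options, only phenylalanine belongs to this group.

phenylalanine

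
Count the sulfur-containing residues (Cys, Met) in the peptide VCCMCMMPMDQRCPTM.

9

Matching residues: C2, C3, M4, C5, M6, M7, M9, C13, M16.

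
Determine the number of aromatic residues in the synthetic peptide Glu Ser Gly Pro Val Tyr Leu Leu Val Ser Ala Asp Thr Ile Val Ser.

F, W, and Y each carry an aromatic ring on the side chain.
Matching residues: Tyr6.

1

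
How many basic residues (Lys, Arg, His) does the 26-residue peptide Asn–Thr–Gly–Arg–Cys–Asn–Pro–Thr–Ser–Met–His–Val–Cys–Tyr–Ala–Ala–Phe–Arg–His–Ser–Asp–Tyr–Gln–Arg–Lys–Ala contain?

6

Matching residues: Arg4, His11, Arg18, His19, Arg24, Lys25.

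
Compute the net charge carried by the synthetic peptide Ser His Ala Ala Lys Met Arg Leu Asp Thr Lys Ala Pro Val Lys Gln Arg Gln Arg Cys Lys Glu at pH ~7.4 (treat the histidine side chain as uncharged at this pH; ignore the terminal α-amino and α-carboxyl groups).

At pH ~7.4 the Lys and Arg side chains are protonated (+1), the Asp and Glu side chains are deprotonated (−1), and with His taken as neutral all other side chains carry no charge.
Positive (K, R): Lys5, Arg7, Lys11, Lys15, Arg17, Arg19, Lys21 → +7.
Negative (D, E): Asp9, Glu22 → −2.
Net charge = (+7) + (−2) = +5.

+5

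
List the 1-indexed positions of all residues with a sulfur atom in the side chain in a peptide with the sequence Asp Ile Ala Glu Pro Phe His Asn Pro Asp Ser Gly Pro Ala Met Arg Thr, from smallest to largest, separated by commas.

Cysteine (C, thiol) and methionine (M, thioether) are the two sulfur-containing amino acids.
Matching residues: Met15.

15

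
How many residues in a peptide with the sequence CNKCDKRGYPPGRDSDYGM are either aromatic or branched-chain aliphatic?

2

Aromatic: F, W, Y. Branched-chain aliphatic: I, L, V.
Aromatic residues here: Y9, Y17 (2).
Branched-chain aliphatic residues here: none (0).
The two groups share no amino acid, so total = 2 + 0 = 2.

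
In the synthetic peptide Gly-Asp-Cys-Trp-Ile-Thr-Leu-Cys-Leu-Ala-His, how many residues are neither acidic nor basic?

9

Acidic: D, E. Basic: K, R, H. All other residues are neither.
Matching residues: Gly1, Cys3, Trp4, Ile5, Thr6, Leu7, Cys8, Leu9, Ala10.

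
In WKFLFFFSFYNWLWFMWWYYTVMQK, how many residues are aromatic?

Phenylalanine (F), tryptophan (W), and tyrosine (Y) have aromatic ring side chains.
Matching residues: W1, F3, F5, F6, F7, F9, Y10, W12, W14, F15, W17, W18, Y19, Y20.

14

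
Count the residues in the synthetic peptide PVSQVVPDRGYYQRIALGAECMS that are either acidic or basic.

Acidic: D, E. Basic: H, K, R.
Acidic residues here: D8, E20 (2).
Basic residues here: R9, R14 (2).
The two groups share no amino acid, so total = 2 + 2 = 4.

4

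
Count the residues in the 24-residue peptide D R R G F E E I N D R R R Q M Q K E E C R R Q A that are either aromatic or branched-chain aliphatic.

Aromatic: F, W, Y. Branched-chain aliphatic: I, L, V.
Aromatic residues here: F5 (1).
Branched-chain aliphatic residues here: I8 (1).
The two groups share no amino acid, so total = 1 + 1 = 2.

2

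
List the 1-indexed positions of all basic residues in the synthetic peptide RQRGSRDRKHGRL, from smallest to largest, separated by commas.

1, 3, 6, 8, 9, 10, 12

The basic amino acids are Lys (K), Arg (R), and His (H).
Matching residues: R1, R3, R6, R8, K9, H10, R12.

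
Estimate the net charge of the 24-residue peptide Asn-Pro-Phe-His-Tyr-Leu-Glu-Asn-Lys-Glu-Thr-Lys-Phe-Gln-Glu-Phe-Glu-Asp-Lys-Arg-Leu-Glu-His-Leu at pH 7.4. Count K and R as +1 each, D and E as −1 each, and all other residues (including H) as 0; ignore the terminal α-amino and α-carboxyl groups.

Positive (K, R): Lys9, Lys12, Lys19, Arg20 → +4.
Negative (D, E): Glu7, Glu10, Glu15, Glu17, Asp18, Glu22 → −6.
Net charge = (+4) + (−6) = −2.

-2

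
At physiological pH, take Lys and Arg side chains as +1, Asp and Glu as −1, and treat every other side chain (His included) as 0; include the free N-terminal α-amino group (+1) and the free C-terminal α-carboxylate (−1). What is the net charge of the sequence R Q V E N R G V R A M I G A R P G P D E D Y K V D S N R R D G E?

Positive (K, R): R1, R6, R9, R15, K23, R28, R29 → +7.
Negative (D, E): E4, D19, E20, D21, D25, D30, E32 → −7.
The N-terminus (+1) and C-terminus (−1) cancel.
Net charge = (+7) + (−7) = 0.

0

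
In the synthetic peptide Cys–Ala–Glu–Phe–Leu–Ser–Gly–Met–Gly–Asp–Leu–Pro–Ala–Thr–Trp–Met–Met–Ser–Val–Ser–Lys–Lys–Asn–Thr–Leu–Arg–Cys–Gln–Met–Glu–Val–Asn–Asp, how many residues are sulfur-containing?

Only Cys (C) and Met (M) have a sulfur atom in the side chain.
Matching residues: Cys1, Met8, Met16, Met17, Cys27, Met29.

6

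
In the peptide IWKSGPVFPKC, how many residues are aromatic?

Phenylalanine (F), tryptophan (W), and tyrosine (Y) have aromatic ring side chains.
Matching residues: W2, F8.

2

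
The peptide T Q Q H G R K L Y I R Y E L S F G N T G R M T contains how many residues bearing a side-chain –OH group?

6

The –OH-bearing residues are Ser, Thr (aliphatic alcohols), and Tyr (phenol).
Matching residues: T1, Y9, Y12, S15, T19, T23.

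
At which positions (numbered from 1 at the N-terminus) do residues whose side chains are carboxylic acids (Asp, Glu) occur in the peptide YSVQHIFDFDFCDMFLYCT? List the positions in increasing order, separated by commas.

8, 10, 13

Matching residues: D8, D10, D13.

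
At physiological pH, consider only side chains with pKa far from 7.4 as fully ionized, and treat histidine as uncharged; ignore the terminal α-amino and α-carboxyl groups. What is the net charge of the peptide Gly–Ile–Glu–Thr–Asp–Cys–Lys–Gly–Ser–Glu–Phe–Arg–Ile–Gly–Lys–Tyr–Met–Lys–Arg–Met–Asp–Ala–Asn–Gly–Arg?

+2

Near pH 7.4, K and R contribute +1 each, D and E contribute −1 each, and every other side chain (His included, as stated) is uncharged.
Positive (K, R): Lys7, Arg12, Lys15, Lys18, Arg19, Arg25 → +6.
Negative (D, E): Glu3, Asp5, Glu10, Asp21 → −4.
Net charge = (+6) + (−4) = +2.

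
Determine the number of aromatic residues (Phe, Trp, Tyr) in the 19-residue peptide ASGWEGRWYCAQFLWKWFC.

7

Matching residues: W4, W8, Y9, F13, W15, W17, F18.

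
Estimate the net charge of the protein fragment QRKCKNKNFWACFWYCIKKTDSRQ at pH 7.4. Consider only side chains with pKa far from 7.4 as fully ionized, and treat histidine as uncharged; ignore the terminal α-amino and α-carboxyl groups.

At pH ~7.4 the Lys and Arg side chains are protonated (+1), the Asp and Glu side chains are deprotonated (−1), and with His taken as neutral all other side chains carry no charge.
Positive (K, R): R2, K3, K5, K7, K18, K19, R23 → +7.
Negative (D, E): D21 → −1.
Net charge = (+7) + (−1) = +6.

+6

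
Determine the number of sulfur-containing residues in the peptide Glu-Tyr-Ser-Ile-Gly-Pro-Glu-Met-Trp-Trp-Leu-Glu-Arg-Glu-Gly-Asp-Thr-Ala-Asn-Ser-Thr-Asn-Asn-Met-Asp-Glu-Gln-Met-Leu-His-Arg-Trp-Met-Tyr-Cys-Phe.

5

Cysteine (C, thiol) and methionine (M, thioether) are the two sulfur-containing amino acids.
Matching residues: Met8, Met24, Met28, Met33, Cys35.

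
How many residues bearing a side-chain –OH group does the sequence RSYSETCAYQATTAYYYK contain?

The –OH-bearing residues are Ser, Thr (aliphatic alcohols), and Tyr (phenol).
Matching residues: S2, Y3, S4, T6, Y9, T12, T13, Y15, Y16, Y17.

10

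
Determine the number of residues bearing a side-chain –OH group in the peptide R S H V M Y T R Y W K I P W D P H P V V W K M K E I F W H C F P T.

5

S, T, and Y are the three residues with a side-chain hydroxyl.
Matching residues: S2, Y6, T7, Y9, T33.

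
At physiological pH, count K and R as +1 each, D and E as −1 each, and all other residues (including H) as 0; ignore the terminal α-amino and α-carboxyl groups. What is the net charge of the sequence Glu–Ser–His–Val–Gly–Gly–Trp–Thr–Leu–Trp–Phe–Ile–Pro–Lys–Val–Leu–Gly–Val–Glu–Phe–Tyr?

Positive (K, R): Lys14 → +1.
Negative (D, E): Glu1, Glu19 → −2.
Net charge = (+1) + (−2) = −1.

-1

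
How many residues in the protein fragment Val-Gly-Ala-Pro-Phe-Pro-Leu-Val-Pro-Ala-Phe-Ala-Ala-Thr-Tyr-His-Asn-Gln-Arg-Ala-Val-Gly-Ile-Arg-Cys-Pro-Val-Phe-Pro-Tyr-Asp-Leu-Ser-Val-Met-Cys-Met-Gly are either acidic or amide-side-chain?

Acidic: D, E. Amide-side-chain: N, Q.
Acidic residues here: Asp31 (1).
Amide-side-chain residues here: Asn17, Gln18 (2).
The two groups share no amino acid, so total = 1 + 2 = 3.

3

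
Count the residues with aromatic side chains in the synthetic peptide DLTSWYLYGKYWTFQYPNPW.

The aromatic amino acids are Phe (F, benzyl), Trp (W, indole), and Tyr (Y, phenol).
Matching residues: W5, Y6, Y8, Y11, W12, F14, Y16, W20.

8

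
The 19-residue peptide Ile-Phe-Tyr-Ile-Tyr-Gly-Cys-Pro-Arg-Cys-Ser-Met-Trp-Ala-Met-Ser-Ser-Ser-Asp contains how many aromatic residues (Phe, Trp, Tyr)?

4

Matching residues: Phe2, Tyr3, Tyr5, Trp13.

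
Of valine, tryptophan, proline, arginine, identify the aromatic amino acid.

tryptophan

F, W, and Y each carry an aromatic ring on the side chain.
Of the listed options, only tryptophan belongs to this group.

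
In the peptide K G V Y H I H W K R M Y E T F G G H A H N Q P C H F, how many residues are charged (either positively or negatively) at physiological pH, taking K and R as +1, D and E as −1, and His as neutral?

4

Charged side chains at pH ~7.4: K, R (positive); D, E (negative).
Matching residues: K1, K9, R10, E13.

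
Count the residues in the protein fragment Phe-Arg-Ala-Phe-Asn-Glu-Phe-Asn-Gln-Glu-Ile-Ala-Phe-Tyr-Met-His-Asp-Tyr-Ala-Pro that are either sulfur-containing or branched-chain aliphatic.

Sulfur-containing: C, M. Branched-chain aliphatic: I, L, V.
Sulfur-containing residues here: Met15 (1).
Branched-chain aliphatic residues here: Ile11 (1).
The two groups share no amino acid, so total = 1 + 1 = 2.

2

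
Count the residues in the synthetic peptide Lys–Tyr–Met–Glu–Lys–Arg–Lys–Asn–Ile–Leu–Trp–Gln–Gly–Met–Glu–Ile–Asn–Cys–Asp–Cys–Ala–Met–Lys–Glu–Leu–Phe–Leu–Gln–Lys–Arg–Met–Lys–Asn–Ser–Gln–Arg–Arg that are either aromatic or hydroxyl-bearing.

4

Aromatic: F, W, Y. Hydroxyl-bearing: S, T, Y.
Aromatic residues here: Tyr2, Trp11, Phe26 (3).
Hydroxyl-bearing residues here: Tyr2, Ser34 (2).
Y is in both groups, so the 1 Y residue must not be double-counted.
Total = 3 + 2 − 1 = 4.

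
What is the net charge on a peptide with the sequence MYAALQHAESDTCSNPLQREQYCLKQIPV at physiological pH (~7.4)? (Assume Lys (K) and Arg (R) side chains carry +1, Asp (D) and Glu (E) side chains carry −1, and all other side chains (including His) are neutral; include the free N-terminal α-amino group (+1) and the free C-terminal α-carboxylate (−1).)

Positive (K, R): R19, K25 → +2.
Negative (D, E): E9, D11, E20 → −3.
The N-terminus (+1) and C-terminus (−1) cancel.
Net charge = (+2) + (−3) = −1.

-1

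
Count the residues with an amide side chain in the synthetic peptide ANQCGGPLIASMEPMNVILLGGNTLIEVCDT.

Asparagine (N) and glutamine (Q) have uncharged amide side chains.
Matching residues: N2, Q3, N16, N23.

4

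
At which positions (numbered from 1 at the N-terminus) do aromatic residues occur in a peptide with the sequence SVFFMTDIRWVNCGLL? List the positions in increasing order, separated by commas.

3, 4, 10

The aromatic amino acids are Phe (F, benzyl), Trp (W, indole), and Tyr (Y, phenol).
Matching residues: F3, F4, W10.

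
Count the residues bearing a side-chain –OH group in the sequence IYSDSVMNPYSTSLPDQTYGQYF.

The –OH-bearing residues are Ser, Thr (aliphatic alcohols), and Tyr (phenol).
Matching residues: Y2, S3, S5, Y10, S11, T12, S13, T18, Y19, Y22.

10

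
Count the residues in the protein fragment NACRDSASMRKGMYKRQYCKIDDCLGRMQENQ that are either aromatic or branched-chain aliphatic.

Aromatic: F, W, Y. Branched-chain aliphatic: I, L, V.
Aromatic residues here: Y14, Y18 (2).
Branched-chain aliphatic residues here: I21, L25 (2).
The two groups share no amino acid, so total = 2 + 2 = 4.

4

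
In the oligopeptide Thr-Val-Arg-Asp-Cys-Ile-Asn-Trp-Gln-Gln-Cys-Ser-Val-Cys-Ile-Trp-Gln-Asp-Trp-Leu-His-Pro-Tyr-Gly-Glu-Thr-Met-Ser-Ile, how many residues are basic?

The basic amino acids are Lys (K), Arg (R), and His (H).
Matching residues: Arg3, His21.

2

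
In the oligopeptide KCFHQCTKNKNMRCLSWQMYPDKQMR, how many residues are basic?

The basic amino acids are Lys (K), Arg (R), and His (H).
Matching residues: K1, H4, K8, K10, R13, K23, R26.

7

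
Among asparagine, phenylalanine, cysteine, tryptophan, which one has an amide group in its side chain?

asparagine

Asparagine (N) and glutamine (Q) have uncharged amide side chains.
Of the listed options, only asparagine belongs to this group.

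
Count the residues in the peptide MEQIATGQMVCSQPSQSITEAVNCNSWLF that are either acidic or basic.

2

Acidic: D, E. Basic: H, K, R.
Acidic residues here: E2, E20 (2).
Basic residues here: none (0).
The two groups share no amino acid, so total = 2 + 0 = 2.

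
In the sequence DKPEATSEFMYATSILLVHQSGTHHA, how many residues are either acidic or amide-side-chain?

4

Acidic: D, E. Amide-side-chain: N, Q.
Acidic residues here: D1, E4, E8 (3).
Amide-side-chain residues here: Q20 (1).
The two groups share no amino acid, so total = 3 + 1 = 4.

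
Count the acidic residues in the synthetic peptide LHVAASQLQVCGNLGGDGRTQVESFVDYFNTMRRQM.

Only D (aspartate) and E (glutamate) carry a side-chain carboxylic acid.
Matching residues: D17, E23, D27.

3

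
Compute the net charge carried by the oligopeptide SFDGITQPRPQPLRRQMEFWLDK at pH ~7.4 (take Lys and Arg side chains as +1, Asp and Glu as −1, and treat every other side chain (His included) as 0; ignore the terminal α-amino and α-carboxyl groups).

Positive (K, R): R9, R14, R15, K23 → +4.
Negative (D, E): D3, E18, D22 → −3.
Net charge = (+4) + (−3) = +1.

+1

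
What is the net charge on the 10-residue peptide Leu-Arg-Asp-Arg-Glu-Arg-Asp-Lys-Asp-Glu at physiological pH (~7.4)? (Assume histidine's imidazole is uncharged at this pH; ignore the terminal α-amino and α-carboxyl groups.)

Near pH 7.4, K and R contribute +1 each, D and E contribute −1 each, and every other side chain (His included, as stated) is uncharged.
Positive (K, R): Arg2, Arg4, Arg6, Lys8 → +4.
Negative (D, E): Asp3, Glu5, Asp7, Asp9, Glu10 → −5.
Net charge = (+4) + (−5) = −1.

-1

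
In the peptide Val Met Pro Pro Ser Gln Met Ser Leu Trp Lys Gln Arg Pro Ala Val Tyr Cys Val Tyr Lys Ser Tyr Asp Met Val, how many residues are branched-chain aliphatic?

The BCAAs are Val, Leu, and Ile — aliphatic side chains with a branch point.
Matching residues: Val1, Leu9, Val16, Val19, Val26.

5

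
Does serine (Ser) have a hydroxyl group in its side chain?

Yes

The –OH-bearing residues are Ser, Thr (aliphatic alcohols), and Tyr (phenol).
Serine is in this group.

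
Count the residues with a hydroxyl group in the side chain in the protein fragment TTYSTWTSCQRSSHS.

10

Serine (S), threonine (T), and tyrosine (Y) each carry a hydroxyl group on the side chain.
Matching residues: T1, T2, Y3, S4, T5, T7, S8, S12, S13, S15.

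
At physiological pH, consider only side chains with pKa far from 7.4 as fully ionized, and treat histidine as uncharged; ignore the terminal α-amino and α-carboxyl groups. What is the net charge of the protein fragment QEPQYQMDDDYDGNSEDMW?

-7

At pH ~7.4 the Lys and Arg side chains are protonated (+1), the Asp and Glu side chains are deprotonated (−1), and with His taken as neutral all other side chains carry no charge.
Positive (K, R): none → +0.
Negative (D, E): E2, D8, D9, D10, D12, E16, D17 → −7.
Net charge = (+0) + (−7) = −7.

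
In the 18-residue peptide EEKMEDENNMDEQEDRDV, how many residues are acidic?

Aspartate (D) and glutamate (E) have carboxylic-acid side chains and are the acidic amino acids.
Matching residues: E1, E2, E5, D6, E7, D11, E12, E14, D15, D17.

10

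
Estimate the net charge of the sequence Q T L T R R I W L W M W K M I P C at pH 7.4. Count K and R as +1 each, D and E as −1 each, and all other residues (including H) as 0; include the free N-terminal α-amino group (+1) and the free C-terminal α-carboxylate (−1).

Positive (K, R): R5, R6, K13 → +3.
Negative (D, E): none → −0.
The N-terminus (+1) and C-terminus (−1) cancel.
Net charge = (+3) + (−0) = +3.

+3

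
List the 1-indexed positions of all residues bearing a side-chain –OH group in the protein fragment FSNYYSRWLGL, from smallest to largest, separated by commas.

2, 4, 5, 6

S, T, and Y are the three residues with a side-chain hydroxyl.
Matching residues: S2, Y4, Y5, S6.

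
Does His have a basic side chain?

Yes

K, R, and H are the three residues with basic side chains (ε-amine, guanidinium, and imidazole respectively).
Histidine is in this group.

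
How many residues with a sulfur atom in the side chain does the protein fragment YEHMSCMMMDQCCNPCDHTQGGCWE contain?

The sulfur-bearing residues are cysteine (–SH) and methionine (–S–CH₃).
Matching residues: M4, C6, M7, M8, M9, C12, C13, C16, C23.

9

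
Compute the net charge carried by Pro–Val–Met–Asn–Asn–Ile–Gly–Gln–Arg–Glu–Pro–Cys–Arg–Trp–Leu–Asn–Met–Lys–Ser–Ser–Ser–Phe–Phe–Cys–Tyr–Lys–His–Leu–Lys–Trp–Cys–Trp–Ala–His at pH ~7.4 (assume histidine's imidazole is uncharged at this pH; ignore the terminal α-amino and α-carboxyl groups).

At pH ~7.4 the Lys and Arg side chains are protonated (+1), the Asp and Glu side chains are deprotonated (−1), and with His taken as neutral all other side chains carry no charge.
Positive (K, R): Arg9, Arg13, Lys18, Lys26, Lys29 → +5.
Negative (D, E): Glu10 → −1.
Net charge = (+5) + (−1) = +4.

+4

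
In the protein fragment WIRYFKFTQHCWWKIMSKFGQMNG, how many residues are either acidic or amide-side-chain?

Acidic: D, E. Amide-side-chain: N, Q.
Acidic residues here: none (0).
Amide-side-chain residues here: Q9, Q21, N23 (3).
The two groups share no amino acid, so total = 0 + 3 = 3.

3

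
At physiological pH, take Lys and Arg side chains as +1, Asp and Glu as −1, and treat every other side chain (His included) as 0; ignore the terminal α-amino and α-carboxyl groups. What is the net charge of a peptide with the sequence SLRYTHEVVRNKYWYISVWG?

Positive (K, R): R3, R10, K12 → +3.
Negative (D, E): E7 → −1.
Net charge = (+3) + (−1) = +2.

+2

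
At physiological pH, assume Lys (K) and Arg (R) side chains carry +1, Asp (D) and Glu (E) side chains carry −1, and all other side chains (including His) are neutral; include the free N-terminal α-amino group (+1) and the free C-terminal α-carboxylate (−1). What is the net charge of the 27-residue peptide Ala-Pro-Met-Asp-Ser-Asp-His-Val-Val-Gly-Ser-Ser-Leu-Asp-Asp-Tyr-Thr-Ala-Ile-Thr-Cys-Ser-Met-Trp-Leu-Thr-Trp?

Positive (K, R): none → +0.
Negative (D, E): Asp4, Asp6, Asp14, Asp15 → −4.
The N-terminus (+1) and C-terminus (−1) cancel.
Net charge = (+0) + (−4) = −4.

-4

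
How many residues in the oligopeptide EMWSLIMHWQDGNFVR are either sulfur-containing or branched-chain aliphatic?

Sulfur-containing: C, M. Branched-chain aliphatic: I, L, V.
Sulfur-containing residues here: M2, M7 (2).
Branched-chain aliphatic residues here: L5, I6, V15 (3).
The two groups share no amino acid, so total = 2 + 3 = 5.

5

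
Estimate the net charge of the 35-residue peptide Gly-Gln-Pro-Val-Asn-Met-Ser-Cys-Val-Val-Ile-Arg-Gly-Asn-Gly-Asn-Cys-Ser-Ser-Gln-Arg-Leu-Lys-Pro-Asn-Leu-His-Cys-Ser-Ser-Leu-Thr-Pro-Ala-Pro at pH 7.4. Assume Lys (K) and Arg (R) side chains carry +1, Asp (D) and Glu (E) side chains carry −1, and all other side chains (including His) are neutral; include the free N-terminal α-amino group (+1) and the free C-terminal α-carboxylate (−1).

+3

Positive (K, R): Arg12, Arg21, Lys23 → +3.
Negative (D, E): none → −0.
The N-terminus (+1) and C-terminus (−1) cancel.
Net charge = (+3) + (−0) = +3.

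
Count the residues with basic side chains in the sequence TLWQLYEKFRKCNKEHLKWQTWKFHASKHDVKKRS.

13

The basic amino acids are Lys (K), Arg (R), and His (H).
Matching residues: K8, R10, K11, K14, H16, K18, K23, H25, K28, H29, K32, K33, R34.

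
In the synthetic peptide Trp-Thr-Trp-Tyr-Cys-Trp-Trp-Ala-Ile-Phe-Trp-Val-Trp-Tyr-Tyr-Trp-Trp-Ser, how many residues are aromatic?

The aromatic amino acids are Phe (F, benzyl), Trp (W, indole), and Tyr (Y, phenol).
Matching residues: Trp1, Trp3, Tyr4, Trp6, Trp7, Phe10, Trp11, Trp13, Tyr14, Tyr15, Trp16, Trp17.

12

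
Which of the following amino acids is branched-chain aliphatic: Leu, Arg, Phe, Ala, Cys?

V, L, and I make up the branched-chain aliphatic group.
Of the listed options, only Leu belongs to this group.

Leu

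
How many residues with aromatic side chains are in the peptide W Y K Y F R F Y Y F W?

9

The aromatic amino acids are Phe (F, benzyl), Trp (W, indole), and Tyr (Y, phenol).
Matching residues: W1, Y2, Y4, F5, F7, Y8, Y9, F10, W11.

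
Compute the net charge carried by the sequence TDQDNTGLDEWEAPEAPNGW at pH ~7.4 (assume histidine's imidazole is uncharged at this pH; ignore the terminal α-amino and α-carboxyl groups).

-6

Near pH 7.4, K and R contribute +1 each, D and E contribute −1 each, and every other side chain (His included, as stated) is uncharged.
Positive (K, R): none → +0.
Negative (D, E): D2, D4, D9, E10, E12, E15 → −6.
Net charge = (+0) + (−6) = −6.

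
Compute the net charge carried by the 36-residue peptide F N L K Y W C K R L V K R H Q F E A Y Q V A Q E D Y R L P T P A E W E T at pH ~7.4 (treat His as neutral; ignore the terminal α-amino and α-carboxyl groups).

Near pH 7.4, K and R contribute +1 each, D and E contribute −1 each, and every other side chain (His included, as stated) is uncharged.
Positive (K, R): K4, K8, R9, K12, R13, R27 → +6.
Negative (D, E): E17, E24, D25, E33, E35 → −5.
Net charge = (+6) + (−5) = +1.

+1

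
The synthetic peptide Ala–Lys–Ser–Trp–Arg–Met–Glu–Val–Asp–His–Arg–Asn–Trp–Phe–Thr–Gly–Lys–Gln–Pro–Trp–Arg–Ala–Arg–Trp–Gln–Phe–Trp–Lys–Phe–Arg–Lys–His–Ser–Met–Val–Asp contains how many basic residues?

Lysine (K), arginine (R), and histidine (H) have basic, nitrogen-containing side chains.
Matching residues: Lys2, Arg5, His10, Arg11, Lys17, Arg21, Arg23, Lys28, Arg30, Lys31, His32.

11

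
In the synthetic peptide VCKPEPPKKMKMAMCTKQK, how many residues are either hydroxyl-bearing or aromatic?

1

Hydroxyl-bearing: S, T, Y. Aromatic: F, W, Y.
Hydroxyl-bearing residues here: T16 (1).
Aromatic residues here: none (0).
(Y belongs to both groups, but none appear in this sequence.) Total = 1 + 0 = 1.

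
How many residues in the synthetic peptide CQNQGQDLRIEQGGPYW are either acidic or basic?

3

Acidic: D, E. Basic: H, K, R.
Acidic residues here: D7, E11 (2).
Basic residues here: R9 (1).
The two groups share no amino acid, so total = 2 + 1 = 3.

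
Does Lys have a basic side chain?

Yes

K, R, and H are the three residues with basic side chains (ε-amine, guanidinium, and imidazole respectively).
Lysine is in this group.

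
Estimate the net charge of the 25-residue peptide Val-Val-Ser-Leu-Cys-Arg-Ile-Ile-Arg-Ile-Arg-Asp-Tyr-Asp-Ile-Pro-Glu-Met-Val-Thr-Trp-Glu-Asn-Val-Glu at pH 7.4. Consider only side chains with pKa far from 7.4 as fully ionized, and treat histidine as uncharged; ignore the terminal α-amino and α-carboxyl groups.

The side chains ionized at physiological pH are Lys/Arg (+1) and Asp/Glu (−1); with His treated as neutral, nothing else contributes.
Positive (K, R): Arg6, Arg9, Arg11 → +3.
Negative (D, E): Asp12, Asp14, Glu17, Glu22, Glu25 → −5.
Net charge = (+3) + (−5) = −2.

-2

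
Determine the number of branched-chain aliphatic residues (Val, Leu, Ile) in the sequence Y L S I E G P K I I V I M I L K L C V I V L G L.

Matching residues: L2, I4, I9, I10, V11, I12, I14, L15, L17, V19, I20, V21, L22, L24.

14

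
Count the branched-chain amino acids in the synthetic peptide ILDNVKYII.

The BCAAs are Val, Leu, and Ile — aliphatic side chains with a branch point.
Matching residues: I1, L2, V5, I8, I9.

5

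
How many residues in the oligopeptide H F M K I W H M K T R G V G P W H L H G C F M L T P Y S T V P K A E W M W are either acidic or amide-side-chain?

1

Acidic: D, E. Amide-side-chain: N, Q.
Acidic residues here: E34 (1).
Amide-side-chain residues here: none (0).
The two groups share no amino acid, so total = 1 + 0 = 1.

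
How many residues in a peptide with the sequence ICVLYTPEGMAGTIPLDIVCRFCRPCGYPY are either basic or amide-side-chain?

2

Basic: H, K, R. Amide-side-chain: N, Q.
Basic residues here: R21, R24 (2).
Amide-side-chain residues here: none (0).
The two groups share no amino acid, so total = 2 + 0 = 2.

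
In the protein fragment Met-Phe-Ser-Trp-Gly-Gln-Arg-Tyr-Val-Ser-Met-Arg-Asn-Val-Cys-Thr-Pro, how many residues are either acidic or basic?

Acidic: D, E. Basic: H, K, R.
Acidic residues here: none (0).
Basic residues here: Arg7, Arg12 (2).
The two groups share no amino acid, so total = 0 + 2 = 2.

2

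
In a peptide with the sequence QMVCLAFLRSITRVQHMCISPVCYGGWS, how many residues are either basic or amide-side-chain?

Basic: H, K, R. Amide-side-chain: N, Q.
Basic residues here: R9, R13, H16 (3).
Amide-side-chain residues here: Q1, Q15 (2).
The two groups share no amino acid, so total = 3 + 2 = 5.

5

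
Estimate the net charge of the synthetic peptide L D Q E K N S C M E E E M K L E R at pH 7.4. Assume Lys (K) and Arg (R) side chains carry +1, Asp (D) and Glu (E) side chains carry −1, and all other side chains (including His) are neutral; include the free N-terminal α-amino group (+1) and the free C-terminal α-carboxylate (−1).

Positive (K, R): K5, K14, R17 → +3.
Negative (D, E): D2, E4, E10, E11, E12, E16 → −6.
The N-terminus (+1) and C-terminus (−1) cancel.
Net charge = (+3) + (−6) = −3.

-3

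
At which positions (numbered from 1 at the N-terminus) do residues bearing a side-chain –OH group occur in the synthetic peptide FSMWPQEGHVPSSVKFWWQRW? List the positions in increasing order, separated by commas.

2, 12, 13

The –OH-bearing residues are Ser, Thr (aliphatic alcohols), and Tyr (phenol).
Matching residues: S2, S12, S13.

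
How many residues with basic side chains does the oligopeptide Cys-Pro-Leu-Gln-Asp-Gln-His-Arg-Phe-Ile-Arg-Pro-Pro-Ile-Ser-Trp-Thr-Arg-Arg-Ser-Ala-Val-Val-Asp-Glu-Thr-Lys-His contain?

K, R, and H are the three residues with basic side chains (ε-amine, guanidinium, and imidazole respectively).
Matching residues: His7, Arg8, Arg11, Arg18, Arg19, Lys27, His28.

7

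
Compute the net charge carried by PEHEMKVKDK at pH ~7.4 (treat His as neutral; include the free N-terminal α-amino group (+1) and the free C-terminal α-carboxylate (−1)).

At pH ~7.4 the Lys and Arg side chains are protonated (+1), the Asp and Glu side chains are deprotonated (−1), and with His taken as neutral all other side chains carry no charge.
Positive (K, R): K6, K8, K10 → +3.
Negative (D, E): E2, E4, D9 → −3.
The N-terminus (+1) and C-terminus (−1) cancel.
Net charge = (+3) + (−3) = 0.

0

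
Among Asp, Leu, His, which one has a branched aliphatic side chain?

Leu

V, L, and I make up the branched-chain aliphatic group.
Of the listed options, only Leu belongs to this group.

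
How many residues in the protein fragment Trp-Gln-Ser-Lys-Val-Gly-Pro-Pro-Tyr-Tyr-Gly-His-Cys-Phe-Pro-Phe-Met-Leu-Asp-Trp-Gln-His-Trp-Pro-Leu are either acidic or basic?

4

Acidic: D, E. Basic: H, K, R.
Acidic residues here: Asp19 (1).
Basic residues here: Lys4, His12, His22 (3).
The two groups share no amino acid, so total = 1 + 3 = 4.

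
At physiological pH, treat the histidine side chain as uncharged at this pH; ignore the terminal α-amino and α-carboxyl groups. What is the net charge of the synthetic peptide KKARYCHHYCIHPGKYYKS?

The side chains ionized at physiological pH are Lys/Arg (+1) and Asp/Glu (−1); with His treated as neutral, nothing else contributes.
Positive (K, R): K1, K2, R4, K15, K18 → +5.
Negative (D, E): none → −0.
Net charge = (+5) + (−0) = +5.

+5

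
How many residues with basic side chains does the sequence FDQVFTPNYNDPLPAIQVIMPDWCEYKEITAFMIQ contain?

The basic amino acids are Lys (K), Arg (R), and His (H).
Matching residues: K27.

1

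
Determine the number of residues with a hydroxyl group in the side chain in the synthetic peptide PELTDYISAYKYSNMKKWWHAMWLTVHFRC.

7

S, T, and Y are the three residues with a side-chain hydroxyl.
Matching residues: T4, Y6, S8, Y10, Y12, S13, T25.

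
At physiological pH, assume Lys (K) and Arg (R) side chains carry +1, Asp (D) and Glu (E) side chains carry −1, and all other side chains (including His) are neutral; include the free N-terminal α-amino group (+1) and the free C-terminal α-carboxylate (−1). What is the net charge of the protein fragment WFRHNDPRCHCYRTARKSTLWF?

+4

Positive (K, R): R3, R8, R13, R16, K17 → +5.
Negative (D, E): D6 → −1.
The N-terminus (+1) and C-terminus (−1) cancel.
Net charge = (+5) + (−1) = +4.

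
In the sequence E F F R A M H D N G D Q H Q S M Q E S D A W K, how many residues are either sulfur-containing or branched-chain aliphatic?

2

Sulfur-containing: C, M. Branched-chain aliphatic: I, L, V.
Sulfur-containing residues here: M6, M16 (2).
Branched-chain aliphatic residues here: none (0).
The two groups share no amino acid, so total = 2 + 0 = 2.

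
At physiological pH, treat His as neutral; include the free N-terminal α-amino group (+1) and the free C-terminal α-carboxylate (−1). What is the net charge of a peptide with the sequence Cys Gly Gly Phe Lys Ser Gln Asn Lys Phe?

+2

At pH ~7.4 the Lys and Arg side chains are protonated (+1), the Asp and Glu side chains are deprotonated (−1), and with His taken as neutral all other side chains carry no charge.
Positive (K, R): Lys5, Lys9 → +2.
Negative (D, E): none → −0.
The N-terminus (+1) and C-terminus (−1) cancel.
Net charge = (+2) + (−0) = +2.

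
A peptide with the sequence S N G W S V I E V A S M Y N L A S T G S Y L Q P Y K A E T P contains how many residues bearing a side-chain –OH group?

S, T, and Y are the three residues with a side-chain hydroxyl.
Matching residues: S1, S5, S11, Y13, S17, T18, S20, Y21, Y25, T29.

10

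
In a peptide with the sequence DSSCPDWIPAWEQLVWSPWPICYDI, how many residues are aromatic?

5

F, W, and Y each carry an aromatic ring on the side chain.
Matching residues: W7, W11, W16, W19, Y23.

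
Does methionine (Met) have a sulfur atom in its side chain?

Yes

The sulfur-bearing residues are cysteine (–SH) and methionine (–S–CH₃).
Methionine is in this group.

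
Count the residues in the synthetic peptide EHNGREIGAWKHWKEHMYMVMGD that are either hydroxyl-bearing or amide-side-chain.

Hydroxyl-bearing: S, T, Y. Amide-side-chain: N, Q.
Hydroxyl-bearing residues here: Y18 (1).
Amide-side-chain residues here: N3 (1).
The two groups share no amino acid, so total = 1 + 1 = 2.

2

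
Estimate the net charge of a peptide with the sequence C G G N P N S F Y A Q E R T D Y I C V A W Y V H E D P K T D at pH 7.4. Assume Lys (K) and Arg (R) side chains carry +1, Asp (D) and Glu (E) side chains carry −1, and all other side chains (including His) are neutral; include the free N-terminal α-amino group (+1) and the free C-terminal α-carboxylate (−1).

-3

Positive (K, R): R13, K28 → +2.
Negative (D, E): E12, D15, E25, D26, D30 → −5.
The N-terminus (+1) and C-terminus (−1) cancel.
Net charge = (+2) + (−5) = −3.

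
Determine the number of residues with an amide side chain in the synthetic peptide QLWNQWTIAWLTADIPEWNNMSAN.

6

Only N (asparagine) and Q (glutamine) carry a side-chain carboxamide.
Matching residues: Q1, N4, Q5, N19, N20, N24.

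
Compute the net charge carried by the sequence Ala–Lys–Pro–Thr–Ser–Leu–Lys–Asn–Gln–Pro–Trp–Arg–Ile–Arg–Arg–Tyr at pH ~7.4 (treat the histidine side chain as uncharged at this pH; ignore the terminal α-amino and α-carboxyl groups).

+5

The side chains ionized at physiological pH are Lys/Arg (+1) and Asp/Glu (−1); with His treated as neutral, nothing else contributes.
Positive (K, R): Lys2, Lys7, Arg12, Arg14, Arg15 → +5.
Negative (D, E): none → −0.
Net charge = (+5) + (−0) = +5.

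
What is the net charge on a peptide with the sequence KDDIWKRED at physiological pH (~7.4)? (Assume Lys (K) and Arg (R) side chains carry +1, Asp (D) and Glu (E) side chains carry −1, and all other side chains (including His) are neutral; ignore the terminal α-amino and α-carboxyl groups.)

Positive (K, R): K1, K6, R7 → +3.
Negative (D, E): D2, D3, E8, D9 → −4.
Net charge = (+3) + (−4) = −1.

-1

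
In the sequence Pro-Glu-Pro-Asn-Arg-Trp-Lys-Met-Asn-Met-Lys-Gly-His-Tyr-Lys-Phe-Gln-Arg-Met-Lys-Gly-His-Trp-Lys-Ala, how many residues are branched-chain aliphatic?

0

V, L, and I make up the branched-chain aliphatic group.
None of the 25 residues belong to this group.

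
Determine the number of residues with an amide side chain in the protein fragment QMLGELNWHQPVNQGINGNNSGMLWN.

The amide-side-chain residues are Asn (N) and Gln (Q).
Matching residues: Q1, N7, Q10, N13, Q14, N17, N19, N20, N26.

9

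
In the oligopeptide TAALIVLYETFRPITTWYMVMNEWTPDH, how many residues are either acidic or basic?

Acidic: D, E. Basic: H, K, R.
Acidic residues here: E9, E23, D27 (3).
Basic residues here: R12, H28 (2).
The two groups share no amino acid, so total = 3 + 2 = 5.

5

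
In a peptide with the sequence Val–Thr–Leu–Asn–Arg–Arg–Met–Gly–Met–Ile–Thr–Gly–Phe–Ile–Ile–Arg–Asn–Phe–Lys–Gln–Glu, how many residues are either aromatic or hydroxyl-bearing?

4

Aromatic: F, W, Y. Hydroxyl-bearing: S, T, Y.
Aromatic residues here: Phe13, Phe18 (2).
Hydroxyl-bearing residues here: Thr2, Thr11 (2).
(Y belongs to both groups, but none appear in this sequence.) Total = 2 + 2 = 4.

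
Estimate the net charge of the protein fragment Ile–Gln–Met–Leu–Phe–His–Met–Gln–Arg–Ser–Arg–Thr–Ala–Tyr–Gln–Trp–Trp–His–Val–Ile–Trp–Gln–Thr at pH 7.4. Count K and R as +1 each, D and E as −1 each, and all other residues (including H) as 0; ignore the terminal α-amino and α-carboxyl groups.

+2

Positive (K, R): Arg9, Arg11 → +2.
Negative (D, E): none → −0.
Net charge = (+2) + (−0) = +2.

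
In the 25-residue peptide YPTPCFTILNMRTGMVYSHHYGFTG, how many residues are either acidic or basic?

Acidic: D, E. Basic: H, K, R.
Acidic residues here: none (0).
Basic residues here: R12, H19, H20 (3).
The two groups share no amino acid, so total = 0 + 3 = 3.

3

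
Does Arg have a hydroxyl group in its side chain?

S, T, and Y are the three residues with a side-chain hydroxyl.
Arginine is not in this group.

No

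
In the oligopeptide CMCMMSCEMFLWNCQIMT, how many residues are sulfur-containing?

9

The sulfur-bearing residues are cysteine (–SH) and methionine (–S–CH₃).
Matching residues: C1, M2, C3, M4, M5, C7, M9, C14, M17.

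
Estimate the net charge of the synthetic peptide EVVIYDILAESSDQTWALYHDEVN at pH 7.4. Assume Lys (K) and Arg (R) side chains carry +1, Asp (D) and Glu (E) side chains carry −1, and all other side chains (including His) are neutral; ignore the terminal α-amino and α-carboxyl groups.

Positive (K, R): none → +0.
Negative (D, E): E1, D6, E10, D13, D21, E22 → −6.
Net charge = (+0) + (−6) = −6.

-6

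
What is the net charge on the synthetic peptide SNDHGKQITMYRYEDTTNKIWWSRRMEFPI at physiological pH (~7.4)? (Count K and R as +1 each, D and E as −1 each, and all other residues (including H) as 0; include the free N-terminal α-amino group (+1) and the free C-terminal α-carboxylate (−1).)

Positive (K, R): K6, R12, K19, R24, R25 → +5.
Negative (D, E): D3, E14, D15, E27 → −4.
The N-terminus (+1) and C-terminus (−1) cancel.
Net charge = (+5) + (−4) = +1.

+1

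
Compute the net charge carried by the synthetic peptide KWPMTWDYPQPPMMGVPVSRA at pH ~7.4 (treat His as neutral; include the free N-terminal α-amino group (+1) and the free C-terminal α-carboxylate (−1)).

The side chains ionized at physiological pH are Lys/Arg (+1) and Asp/Glu (−1); with His treated as neutral, nothing else contributes.
Positive (K, R): K1, R20 → +2.
Negative (D, E): D7 → −1.
The N-terminus (+1) and C-terminus (−1) cancel.
Net charge = (+2) + (−1) = +1.

+1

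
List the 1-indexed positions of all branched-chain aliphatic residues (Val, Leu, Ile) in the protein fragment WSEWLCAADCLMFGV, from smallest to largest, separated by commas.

Matching residues: L5, L11, V15.

5, 11, 15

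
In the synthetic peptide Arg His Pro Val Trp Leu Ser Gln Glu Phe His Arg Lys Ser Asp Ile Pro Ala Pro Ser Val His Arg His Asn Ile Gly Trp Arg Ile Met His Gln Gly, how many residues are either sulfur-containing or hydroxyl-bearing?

4

Sulfur-containing: C, M. Hydroxyl-bearing: S, T, Y.
Sulfur-containing residues here: Met31 (1).
Hydroxyl-bearing residues here: Ser7, Ser14, Ser20 (3).
The two groups share no amino acid, so total = 1 + 3 = 4.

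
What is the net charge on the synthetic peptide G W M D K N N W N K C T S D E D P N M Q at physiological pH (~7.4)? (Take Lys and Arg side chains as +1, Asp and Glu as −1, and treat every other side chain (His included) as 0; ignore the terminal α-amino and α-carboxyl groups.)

-2

Positive (K, R): K5, K10 → +2.
Negative (D, E): D4, D14, E15, D16 → −4.
Net charge = (+2) + (−4) = −2.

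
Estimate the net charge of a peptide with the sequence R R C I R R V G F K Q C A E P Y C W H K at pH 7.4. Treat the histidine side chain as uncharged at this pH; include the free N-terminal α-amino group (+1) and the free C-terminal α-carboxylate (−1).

Near pH 7.4, K and R contribute +1 each, D and E contribute −1 each, and every other side chain (His included, as stated) is uncharged.
Positive (K, R): R1, R2, R5, R6, K10, K20 → +6.
Negative (D, E): E14 → −1.
The N-terminus (+1) and C-terminus (−1) cancel.
Net charge = (+6) + (−1) = +5.

+5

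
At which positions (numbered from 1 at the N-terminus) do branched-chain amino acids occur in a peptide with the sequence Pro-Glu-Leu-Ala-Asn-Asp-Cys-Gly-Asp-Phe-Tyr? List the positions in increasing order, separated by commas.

3

Valine (V), leucine (L), and isoleucine (I) are the branched-chain amino acids.
Matching residues: Leu3.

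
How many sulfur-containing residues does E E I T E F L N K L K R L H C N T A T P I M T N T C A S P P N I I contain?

3

The sulfur-bearing residues are cysteine (–SH) and methionine (–S–CH₃).
Matching residues: C15, M22, C26.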